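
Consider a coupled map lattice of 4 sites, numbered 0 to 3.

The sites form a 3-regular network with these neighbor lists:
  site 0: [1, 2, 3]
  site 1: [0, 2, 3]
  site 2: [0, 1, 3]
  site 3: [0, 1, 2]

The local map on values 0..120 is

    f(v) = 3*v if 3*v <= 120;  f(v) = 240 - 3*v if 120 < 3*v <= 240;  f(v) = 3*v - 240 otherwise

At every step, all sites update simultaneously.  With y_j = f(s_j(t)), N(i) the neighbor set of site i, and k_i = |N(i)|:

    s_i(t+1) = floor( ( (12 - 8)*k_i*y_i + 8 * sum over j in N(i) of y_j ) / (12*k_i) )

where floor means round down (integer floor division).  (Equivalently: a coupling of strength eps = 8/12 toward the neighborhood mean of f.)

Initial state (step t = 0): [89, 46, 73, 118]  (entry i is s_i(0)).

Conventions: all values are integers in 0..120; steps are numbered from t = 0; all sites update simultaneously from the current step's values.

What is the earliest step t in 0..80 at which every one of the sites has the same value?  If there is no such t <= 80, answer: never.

Answer: 4
Key observation: Synchronization is absorbing here: once all sites are equal they stay equal, and step 4 is the first all-equal step.

Derivation:
t=0: [89, 46, 73, 118]  (not all equal)
t=1: [61, 70, 61, 71]  (not all equal)
t=2: [44, 41, 44, 41]  (not all equal)
t=3: [112, 113, 112, 113]  (not all equal)
t=4: [97, 97, 97, 97]  (all equal)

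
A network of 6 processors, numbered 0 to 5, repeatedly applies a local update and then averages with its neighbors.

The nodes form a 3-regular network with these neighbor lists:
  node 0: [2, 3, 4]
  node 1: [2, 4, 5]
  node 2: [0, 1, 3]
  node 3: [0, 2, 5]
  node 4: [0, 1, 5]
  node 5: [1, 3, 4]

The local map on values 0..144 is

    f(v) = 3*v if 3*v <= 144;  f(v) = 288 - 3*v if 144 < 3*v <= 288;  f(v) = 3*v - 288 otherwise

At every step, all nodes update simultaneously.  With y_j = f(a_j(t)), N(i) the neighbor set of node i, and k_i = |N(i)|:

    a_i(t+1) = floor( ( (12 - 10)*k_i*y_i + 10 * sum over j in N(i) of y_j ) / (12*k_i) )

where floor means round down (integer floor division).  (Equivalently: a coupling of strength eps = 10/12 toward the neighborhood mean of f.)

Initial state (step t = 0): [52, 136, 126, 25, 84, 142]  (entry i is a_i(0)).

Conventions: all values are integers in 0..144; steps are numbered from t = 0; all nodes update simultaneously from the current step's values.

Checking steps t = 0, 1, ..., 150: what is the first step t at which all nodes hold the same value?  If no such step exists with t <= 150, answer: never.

Answer: 17
Key observation: Synchronization is absorbing here: once all nodes are equal they stay equal, and step 17 is the first all-equal step.

Derivation:
t=0: [52, 136, 126, 25, 84, 142]  (not all equal)
t=1: [77, 93, 105, 112, 114, 87]  (not all equal)
t=2: [45, 31, 36, 38, 34, 35]  (not all equal)
t=3: [112, 103, 113, 115, 109, 103]  (not all equal)
t=4: [48, 34, 43, 42, 31, 36]  (not all equal)
t=5: [120, 108, 124, 126, 113, 107]  (not all equal)
t=6: [74, 52, 69, 67, 47, 54]  (not all equal)
t=7: [96, 118, 92, 90, 113, 121]  (not all equal)
t=8: [22, 49, 25, 27, 47, 50]  (not all equal)
t=9: [93, 121, 92, 91, 119, 123]  (not all equal)
t=10: [28, 57, 29, 30, 57, 57]  (not all equal)
t=11: [95, 108, 95, 95, 107, 109]  (not all equal)
t=12: [11, 26, 12, 13, 27, 26]  (not all equal)
t=13: [48, 67, 47, 47, 66, 68]  (not all equal)
t=14: [127, 102, 126, 126, 102, 102]  (not all equal)
t=15: [70, 38, 70, 70, 38, 38]  (not all equal)
t=16: [88, 104, 88, 88, 104, 104]  (not all equal)
t=17: [24, 24, 24, 24, 24, 24]  (all equal)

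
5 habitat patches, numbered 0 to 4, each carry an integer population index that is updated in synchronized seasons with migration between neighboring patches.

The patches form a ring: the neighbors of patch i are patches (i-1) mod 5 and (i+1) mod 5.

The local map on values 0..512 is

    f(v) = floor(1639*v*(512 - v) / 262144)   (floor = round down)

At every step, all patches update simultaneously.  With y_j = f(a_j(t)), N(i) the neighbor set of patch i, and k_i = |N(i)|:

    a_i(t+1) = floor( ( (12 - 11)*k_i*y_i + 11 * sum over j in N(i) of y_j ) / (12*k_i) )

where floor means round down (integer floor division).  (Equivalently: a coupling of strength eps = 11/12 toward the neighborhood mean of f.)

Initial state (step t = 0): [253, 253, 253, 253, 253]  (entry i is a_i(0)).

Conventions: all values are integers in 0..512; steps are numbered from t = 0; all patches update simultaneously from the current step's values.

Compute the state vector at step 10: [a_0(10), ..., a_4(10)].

Simulating step by step:
t=0: [253, 253, 253, 253, 253]
t=1: [409, 409, 409, 409, 409]
t=2: [263, 263, 263, 263, 263]
t=3: [409, 409, 409, 409, 409]
t=4: [263, 263, 263, 263, 263]
t=5: [409, 409, 409, 409, 409]
t=6: [263, 263, 263, 263, 263]
t=7: [409, 409, 409, 409, 409]
t=8: [263, 263, 263, 263, 263]
t=9: [409, 409, 409, 409, 409]
t=10: [263, 263, 263, 263, 263]

Answer: [263, 263, 263, 263, 263]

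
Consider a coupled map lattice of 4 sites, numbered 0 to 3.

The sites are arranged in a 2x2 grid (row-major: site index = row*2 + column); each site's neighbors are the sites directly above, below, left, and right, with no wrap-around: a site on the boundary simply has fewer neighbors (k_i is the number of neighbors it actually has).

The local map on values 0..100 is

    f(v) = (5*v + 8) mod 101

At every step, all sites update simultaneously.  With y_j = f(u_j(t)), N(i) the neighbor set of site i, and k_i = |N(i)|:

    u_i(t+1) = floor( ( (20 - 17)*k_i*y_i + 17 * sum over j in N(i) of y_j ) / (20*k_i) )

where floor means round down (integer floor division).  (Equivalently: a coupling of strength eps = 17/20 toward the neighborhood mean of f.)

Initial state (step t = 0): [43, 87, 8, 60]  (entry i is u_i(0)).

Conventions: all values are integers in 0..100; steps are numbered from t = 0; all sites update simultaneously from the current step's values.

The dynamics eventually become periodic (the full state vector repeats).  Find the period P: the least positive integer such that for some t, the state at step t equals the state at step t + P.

Answer: 7
Key observation: The state at step 119, [21, 49, 49, 21], reappears at step 126 — and no state repeats earlier — so the cycle the system enters has period 7.

Derivation:
t=0: [43, 87, 8, 60]
t=1: [40, 16, 18, 37]
t=2: [79, 54, 56, 92]
t=3: [83, 81, 82, 78]
t=4: [12, 49, 50, 24]
t=5: [55, 48, 48, 49]
t=6: [51, 63, 63, 46]
t=7: [26, 44, 44, 22]
t=8: [27, 26, 26, 24]
t=9: [37, 34, 34, 35]
t=10: [79, 85, 85, 77]
t=11: [39, 85, 85, 38]
t=12: [24, 46, 46, 39]
t=13: [34, 17, 17, 30]
t=14: [90, 70, 70, 87]
t=15: [54, 47, 47, 52]
t=16: [46, 66, 66, 44]
t=17: [35, 31, 31, 33]
t=18: [65, 74, 74, 63]
t=19: [68, 32, 32, 66]
t=20: [63, 44, 44, 62]
t=21: [25, 18, 18, 24]
t=22: [88, 39, 39, 87]
t=23: [7, 35, 35, 6]
t=24: [76, 46, 46, 75]
t=25: [43, 75, 75, 42]
t=26: [71, 27, 27, 70]
t=27: [44, 55, 55, 43]
t=28: [72, 32, 32, 72]
t=29: [66, 65, 65, 66]
t=30: [30, 34, 34, 30]
t=31: [74, 60, 60, 74]
t=32: [15, 64, 64, 15]
t=33: [33, 74, 74, 33]
t=34: [74, 72, 72, 74]
t=35: [66, 73, 73, 66]
t=36: [64, 40, 40, 64]
t=37: [8, 22, 22, 8]
t=38: [21, 43, 43, 21]
t=39: [19, 13, 13, 19]
t=40: [62, 12, 12, 62]
t=41: [60, 22, 22, 60]
t=42: [15, 6, 6, 15]
t=43: [44, 76, 76, 44]
t=44: [76, 34, 34, 76]
t=45: [78, 83, 83, 78]
t=46: [30, 83, 83, 30]
t=47: [24, 51, 51, 24]
t=48: [55, 32, 32, 55]
t=49: [69, 78, 78, 69]
t=50: [88, 56, 56, 88]
t=51: [79, 50, 50, 79]
t=52: [62, 93, 93, 62]
t=53: [60, 23, 23, 60]
t=54: [19, 7, 7, 19]
t=55: [36, 8, 8, 36]
t=56: [53, 81, 81, 53]
t=57: [18, 61, 61, 18]
t=58: [23, 84, 84, 23]
t=59: [23, 22, 22, 23]
t=60: [17, 21, 21, 17]
t=61: [24, 80, 80, 24]
t=62: [7, 23, 23, 7]
t=63: [25, 39, 39, 25]
t=64: [5, 27, 27, 5]
t=65: [40, 34, 34, 40]
t=66: [66, 16, 16, 66]
t=67: [80, 42, 42, 80]
t=68: [14, 5, 5, 14]
t=69: [39, 71, 71, 39]
t=70: [51, 9, 9, 51]
t=71: [54, 59, 59, 54]
t=72: [11, 64, 64, 11]
t=73: [30, 57, 57, 30]
t=74: [85, 62, 62, 85]
t=75: [17, 26, 26, 17]
t=76: [45, 84, 84, 45]
t=77: [25, 29, 29, 25]
t=78: [49, 35, 35, 49]
t=79: [77, 55, 55, 77]
t=80: [82, 88, 88, 82]
t=81: [39, 18, 18, 39]
t=82: [83, 15, 15, 83]
t=83: [73, 28, 28, 73]
t=84: [50, 66, 66, 50]
t=85: [38, 52, 52, 38]
t=86: [70, 92, 92, 70]
t=87: [62, 56, 56, 62]
t=88: [75, 25, 25, 75]
t=89: [39, 72, 72, 39]
t=90: [55, 10, 10, 55]
t=91: [61, 77, 77, 61]
t=92: [78, 22, 22, 78]
t=93: [28, 83, 83, 28]
t=94: [23, 42, 42, 23]
t=95: [16, 21, 21, 16]
t=96: [23, 76, 76, 23]
t=97: [75, 31, 31, 75]
t=98: [64, 77, 77, 64]
t=99: [80, 34, 34, 80]
t=100: [66, 14, 14, 66]
t=101: [71, 41, 41, 71]
t=102: [18, 52, 52, 18]
t=103: [70, 93, 93, 70]
t=104: [66, 57, 57, 66]
t=105: [82, 43, 43, 82]
t=106: [19, 15, 15, 19]
t=107: [70, 14, 14, 70]
t=108: [74, 58, 58, 74]
t=109: [92, 78, 78, 92]
t=110: [90, 68, 68, 90]
t=111: [46, 52, 52, 46]
t=112: [61, 40, 40, 61]
t=113: [6, 9, 9, 6]
t=114: [50, 40, 40, 50]
t=115: [13, 48, 48, 13]
t=116: [50, 68, 68, 50]
t=117: [46, 54, 54, 46]
t=118: [70, 42, 42, 70]
t=119: [21, 49, 49, 21]
t=120: [45, 17, 17, 45]
t=121: [83, 40, 40, 83]
t=122: [7, 17, 17, 7]
t=123: [85, 50, 50, 85]
t=124: [51, 33, 33, 51]
t=125: [70, 62, 62, 70]
t=126: [21, 49, 49, 21]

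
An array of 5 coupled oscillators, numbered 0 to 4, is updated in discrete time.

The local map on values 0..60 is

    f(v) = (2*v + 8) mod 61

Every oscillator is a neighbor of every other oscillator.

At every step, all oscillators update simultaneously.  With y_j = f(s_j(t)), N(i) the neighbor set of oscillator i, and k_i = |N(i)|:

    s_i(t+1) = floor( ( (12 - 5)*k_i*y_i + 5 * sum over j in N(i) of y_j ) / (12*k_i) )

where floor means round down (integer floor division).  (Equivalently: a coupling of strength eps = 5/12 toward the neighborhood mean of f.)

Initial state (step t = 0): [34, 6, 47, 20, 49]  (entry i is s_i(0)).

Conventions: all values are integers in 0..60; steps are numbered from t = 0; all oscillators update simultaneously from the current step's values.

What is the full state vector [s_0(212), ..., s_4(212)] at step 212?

Answer: [31, 34, 13, 14, 14]
Key observation: The state at step 21, [17, 20, 29, 30, 30], reappears at step 23: the system is in a cycle of period 2 from step 21 on.  Therefore the state at step 212 equals the state at step 21 + ((212 - 21) mod 2) = 22, which is [31, 34, 13, 14, 14].

Derivation:
t=0: [34, 6, 47, 20, 49]
t=1: [24, 27, 37, 40, 39]
t=2: [40, 14, 23, 26, 25]
t=3: [37, 41, 50, 53, 52]
t=4: [31, 34, 43, 46, 45]
t=5: [18, 21, 29, 32, 31]
t=6: [33, 36, 14, 17, 16]
t=7: [21, 24, 32, 35, 34]
t=8: [39, 42, 20, 23, 22]
t=9: [33, 36, 44, 47, 46]
t=10: [21, 24, 32, 34, 34]
t=11: [39, 42, 20, 22, 22]
t=12: [33, 36, 44, 46, 46]
t=13: [21, 24, 31, 33, 33]
t=14: [38, 41, 19, 20, 20]
t=15: [31, 34, 42, 43, 43]
t=16: [16, 19, 27, 28, 28]
t=17: [28, 31, 10, 11, 11]
t=18: [11, 14, 23, 24, 24]
t=19: [38, 41, 50, 51, 51]
t=20: [31, 34, 43, 44, 44]
t=21: [17, 20, 29, 30, 30]
t=22: [31, 34, 13, 14, 14]
t=23: [17, 20, 29, 30, 30]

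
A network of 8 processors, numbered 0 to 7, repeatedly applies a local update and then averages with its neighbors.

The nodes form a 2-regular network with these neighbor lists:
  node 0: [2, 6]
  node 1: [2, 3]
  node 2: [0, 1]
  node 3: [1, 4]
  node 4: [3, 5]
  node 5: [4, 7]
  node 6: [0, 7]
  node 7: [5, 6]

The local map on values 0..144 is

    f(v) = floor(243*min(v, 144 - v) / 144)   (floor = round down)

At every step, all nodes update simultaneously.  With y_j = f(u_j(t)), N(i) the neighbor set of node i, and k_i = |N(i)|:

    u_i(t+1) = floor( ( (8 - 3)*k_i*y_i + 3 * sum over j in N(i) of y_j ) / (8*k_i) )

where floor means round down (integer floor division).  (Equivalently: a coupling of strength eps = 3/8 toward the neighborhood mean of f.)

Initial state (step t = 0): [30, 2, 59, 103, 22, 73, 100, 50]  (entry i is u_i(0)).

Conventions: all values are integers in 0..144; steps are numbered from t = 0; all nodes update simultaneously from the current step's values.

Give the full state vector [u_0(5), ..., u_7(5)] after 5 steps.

Simulating step by step:
t=0: [30, 2, 59, 103, 22, 73, 100, 50]
t=1: [63, 33, 71, 50, 58, 97, 71, 88]
t=2: [110, 72, 104, 81, 91, 85, 111, 95]
t=3: [58, 108, 75, 105, 94, 93, 60, 80]
t=4: [101, 71, 101, 67, 80, 89, 101, 102]
t=5: [72, 109, 80, 113, 105, 90, 71, 74]

Answer: [72, 109, 80, 113, 105, 90, 71, 74]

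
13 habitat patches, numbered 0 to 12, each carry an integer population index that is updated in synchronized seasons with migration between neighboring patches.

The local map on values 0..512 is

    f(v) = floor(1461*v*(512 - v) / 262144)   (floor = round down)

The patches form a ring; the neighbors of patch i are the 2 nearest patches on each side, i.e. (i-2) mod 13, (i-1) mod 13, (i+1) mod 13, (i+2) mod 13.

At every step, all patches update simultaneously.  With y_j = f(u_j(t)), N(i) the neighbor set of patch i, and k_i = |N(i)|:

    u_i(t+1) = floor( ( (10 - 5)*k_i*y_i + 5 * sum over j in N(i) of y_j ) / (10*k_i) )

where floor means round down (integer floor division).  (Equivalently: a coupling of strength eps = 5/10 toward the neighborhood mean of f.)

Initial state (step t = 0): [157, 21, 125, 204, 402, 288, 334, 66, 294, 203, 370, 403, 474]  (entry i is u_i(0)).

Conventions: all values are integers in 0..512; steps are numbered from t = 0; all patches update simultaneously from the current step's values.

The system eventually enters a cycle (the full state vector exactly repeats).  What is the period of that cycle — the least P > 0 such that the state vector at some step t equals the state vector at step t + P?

Simulating step by step:
t=0: [157, 21, 125, 204, 402, 288, 334, 66, 294, 203, 370, 403, 474]
t=1: [238, 157, 254, 291, 286, 315, 306, 256, 320, 306, 277, 253, 162]
t=2: [351, 330, 356, 351, 357, 351, 352, 356, 349, 354, 352, 356, 333]
t=3: [317, 325, 313, 315, 310, 312, 312, 311, 314, 311, 315, 313, 324]
t=4: [343, 340, 345, 345, 347, 347, 347, 347, 346, 347, 345, 345, 341]
t=5: [322, 323, 321, 321, 319, 319, 319, 319, 319, 319, 321, 321, 323]
t=6: [340, 340, 341, 341, 342, 342, 343, 343, 342, 342, 341, 341, 340]
t=7: [324, 324, 324, 324, 323, 323, 323, 323, 323, 323, 324, 324, 324]
t=8: [339, 339, 339, 339, 339, 339, 340, 340, 339, 339, 339, 339, 339]
t=9: [326, 326, 326, 326, 325, 325, 325, 325, 325, 325, 326, 326, 326]
t=10: [337, 337, 337, 337, 337, 337, 338, 338, 337, 337, 337, 337, 337]
t=11: [328, 328, 328, 328, 327, 327, 327, 327, 327, 327, 328, 328, 328]
t=12: [336, 336, 336, 336, 336, 336, 337, 337, 336, 336, 336, 336, 336]
t=13: [329, 329, 329, 329, 328, 328, 328, 328, 328, 328, 329, 329, 329]
t=14: [335, 335, 335, 335, 335, 335, 336, 336, 335, 335, 335, 335, 335]
t=15: [330, 330, 330, 330, 329, 329, 329, 329, 329, 329, 330, 330, 330]
t=16: [334, 334, 334, 334, 334, 334, 335, 335, 334, 334, 334, 334, 334]
t=17: [331, 331, 331, 331, 330, 330, 330, 330, 330, 330, 331, 331, 331]
t=18: [333, 333, 333, 333, 333, 333, 334, 334, 333, 333, 333, 333, 333]
t=19: [332, 332, 332, 332, 331, 331, 331, 331, 331, 331, 332, 332, 332]
t=20: [333, 333, 333, 333, 333, 333, 333, 333, 333, 333, 333, 333, 333]
t=21: [332, 332, 332, 332, 332, 332, 332, 332, 332, 332, 332, 332, 332]
t=22: [333, 333, 333, 333, 333, 333, 333, 333, 333, 333, 333, 333, 333]

Answer: 2
Key observation: The state at step 20, [333, 333, 333, 333, 333, 333, 333, 333, 333, 333, 333, 333, 333], reappears at step 22 — and no state repeats earlier — so the cycle the system enters has period 2.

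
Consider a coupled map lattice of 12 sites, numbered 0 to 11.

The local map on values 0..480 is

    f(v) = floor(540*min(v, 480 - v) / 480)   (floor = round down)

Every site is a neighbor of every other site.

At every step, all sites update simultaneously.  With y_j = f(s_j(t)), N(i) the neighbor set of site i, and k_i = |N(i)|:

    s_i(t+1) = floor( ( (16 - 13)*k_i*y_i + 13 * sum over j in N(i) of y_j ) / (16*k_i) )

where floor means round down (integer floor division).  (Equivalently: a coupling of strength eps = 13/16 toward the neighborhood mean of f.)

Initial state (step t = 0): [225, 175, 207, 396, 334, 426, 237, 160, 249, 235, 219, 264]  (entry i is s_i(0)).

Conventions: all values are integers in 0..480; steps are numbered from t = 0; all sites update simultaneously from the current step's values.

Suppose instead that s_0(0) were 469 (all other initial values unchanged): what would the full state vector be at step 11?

Answer: [244, 244, 244, 244, 244, 244, 244, 244, 244, 244, 244, 244]
Key observation: This trace re-runs the system from the modified initial state.

Derivation:
t=0: [469, 175, 207, 396, 334, 426, 237, 160, 249, 235, 219, 264]
t=1: [165, 185, 190, 174, 182, 170, 193, 184, 193, 193, 191, 191]
t=2: [204, 206, 207, 205, 206, 205, 207, 206, 207, 207, 207, 207]
t=3: [230, 231, 231, 231, 231, 231, 231, 231, 231, 231, 231, 231]
t=4: [258, 258, 258, 258, 258, 258, 258, 258, 258, 258, 258, 258]
t=5: [249, 249, 249, 249, 249, 249, 249, 249, 249, 249, 249, 249]
t=6: [259, 259, 259, 259, 259, 259, 259, 259, 259, 259, 259, 259]
t=7: [248, 248, 248, 248, 248, 248, 248, 248, 248, 248, 248, 248]
t=8: [261, 261, 261, 261, 261, 261, 261, 261, 261, 261, 261, 261]
t=9: [246, 246, 246, 246, 246, 246, 246, 246, 246, 246, 246, 246]
t=10: [263, 263, 263, 263, 263, 263, 263, 263, 263, 263, 263, 263]
t=11: [244, 244, 244, 244, 244, 244, 244, 244, 244, 244, 244, 244]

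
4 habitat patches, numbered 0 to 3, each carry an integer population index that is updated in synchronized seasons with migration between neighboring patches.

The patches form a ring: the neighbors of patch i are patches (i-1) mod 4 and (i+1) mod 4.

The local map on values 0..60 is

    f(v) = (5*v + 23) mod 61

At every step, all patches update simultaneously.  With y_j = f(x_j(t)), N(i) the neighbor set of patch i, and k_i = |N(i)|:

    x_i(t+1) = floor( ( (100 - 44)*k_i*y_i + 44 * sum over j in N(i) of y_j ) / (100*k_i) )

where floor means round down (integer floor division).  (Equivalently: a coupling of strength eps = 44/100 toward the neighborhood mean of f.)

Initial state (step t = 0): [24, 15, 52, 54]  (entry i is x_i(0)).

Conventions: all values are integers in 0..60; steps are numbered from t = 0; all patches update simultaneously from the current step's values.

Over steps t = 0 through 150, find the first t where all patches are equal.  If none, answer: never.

Simulating step by step:
t=0: [24, 15, 52, 54]  (not all equal)
t=1: [30, 33, 40, 40]  (not all equal)
t=2: [38, 22, 32, 42]  (not all equal)
t=3: [30, 12, 13, 34]  (not all equal)
t=4: [35, 29, 22, 22]  (not all equal)
t=5: [20, 31, 18, 11]  (not all equal)
t=6: [16, 43, 45, 21]  (not all equal)
t=7: [36, 40, 15, 13]  (not all equal)
t=8: [25, 34, 35, 27]  (not all equal)
t=9: [24, 14, 18, 29]  (not all equal)
t=10: [28, 33, 46, 41]  (not all equal)
t=11: [33, 13, 16, 36]  (not all equal)
t=12: [13, 25, 33, 21]  (not all equal)
t=13: [22, 21, 9, 10]  (not all equal)
t=14: [10, 7, 7, 10]  (not all equal)
t=15: [22, 47, 47, 22]  (not all equal)
t=16: [11, 13, 13, 11]  (not all equal)
t=17: [19, 24, 24, 19]  (not all equal)
t=18: [49, 28, 28, 49]  (not all equal)
t=19: [27, 37, 37, 27]  (not all equal)
t=20: [33, 27, 27, 33]  (not all equal)
t=21: [11, 29, 29, 11]  (not all equal)
t=22: [23, 39, 39, 23]  (not all equal)
t=23: [20, 30, 30, 20]  (not all equal)
t=24: [12, 40, 40, 12]  (not all equal)
t=25: [25, 36, 36, 25]  (not all equal)
t=26: [24, 21, 21, 24]  (not all equal)
t=27: [17, 9, 9, 17]  (not all equal)
t=28: [38, 15, 15, 38]  (not all equal)
t=29: [31, 35, 35, 31]  (not all equal)
t=30: [46, 24, 24, 46]  (not all equal)
t=31: [11, 18, 18, 11]  (not all equal)
t=32: [24, 44, 44, 24]  (not all equal)
t=33: [29, 51, 51, 29]  (not all equal)
t=34: [43, 36, 36, 43]  (not all equal)
t=35: [47, 27, 27, 47]  (not all equal)
t=36: [18, 31, 31, 18]  (not all equal)
t=37: [52, 55, 55, 52]  (not all equal)
t=38: [42, 50, 50, 42]  (not all equal)
t=39: [45, 33, 33, 45]  (not all equal)
t=40: [4, 4, 4, 4]  (all equal)

Answer: 40
Key observation: Synchronization is absorbing here: once all patches are equal they stay equal, and step 40 is the first all-equal step.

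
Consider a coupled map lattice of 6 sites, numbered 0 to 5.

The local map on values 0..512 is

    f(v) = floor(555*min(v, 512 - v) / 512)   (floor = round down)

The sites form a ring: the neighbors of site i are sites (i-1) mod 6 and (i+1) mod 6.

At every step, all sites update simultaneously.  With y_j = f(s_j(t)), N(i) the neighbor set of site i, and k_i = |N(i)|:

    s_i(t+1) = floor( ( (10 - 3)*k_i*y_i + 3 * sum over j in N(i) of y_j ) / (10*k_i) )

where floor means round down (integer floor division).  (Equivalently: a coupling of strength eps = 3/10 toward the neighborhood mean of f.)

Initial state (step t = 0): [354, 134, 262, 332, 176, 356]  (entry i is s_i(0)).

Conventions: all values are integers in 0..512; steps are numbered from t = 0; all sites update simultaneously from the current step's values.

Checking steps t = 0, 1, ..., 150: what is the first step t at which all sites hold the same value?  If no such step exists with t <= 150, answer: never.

Answer: 13
Key observation: Synchronization is absorbing here: once all sites are equal they stay equal, and step 13 is the first all-equal step.

Derivation:
t=0: [354, 134, 262, 332, 176, 356]  (not all equal)
t=1: [166, 167, 240, 205, 187, 172]  (not all equal)
t=2: [180, 192, 242, 224, 202, 187]  (not all equal)
t=3: [198, 214, 250, 241, 219, 203]  (not all equal)
t=4: [217, 234, 262, 258, 238, 221]  (not all equal)
t=5: [238, 252, 268, 271, 257, 241]  (not all equal)
t=6: [260, 269, 264, 263, 271, 262]  (not all equal)
t=7: [271, 265, 267, 267, 263, 269]  (not all equal)
t=8: [262, 265, 265, 265, 267, 263]  (not all equal)
t=9: [269, 267, 267, 266, 265, 268]  (not all equal)
t=10: [263, 264, 265, 266, 266, 264]  (not all equal)
t=11: [268, 268, 267, 266, 266, 267]  (not all equal)
t=12: [264, 264, 265, 265, 265, 265]  (not all equal)
t=13: [267, 267, 267, 267, 267, 267]  (all equal)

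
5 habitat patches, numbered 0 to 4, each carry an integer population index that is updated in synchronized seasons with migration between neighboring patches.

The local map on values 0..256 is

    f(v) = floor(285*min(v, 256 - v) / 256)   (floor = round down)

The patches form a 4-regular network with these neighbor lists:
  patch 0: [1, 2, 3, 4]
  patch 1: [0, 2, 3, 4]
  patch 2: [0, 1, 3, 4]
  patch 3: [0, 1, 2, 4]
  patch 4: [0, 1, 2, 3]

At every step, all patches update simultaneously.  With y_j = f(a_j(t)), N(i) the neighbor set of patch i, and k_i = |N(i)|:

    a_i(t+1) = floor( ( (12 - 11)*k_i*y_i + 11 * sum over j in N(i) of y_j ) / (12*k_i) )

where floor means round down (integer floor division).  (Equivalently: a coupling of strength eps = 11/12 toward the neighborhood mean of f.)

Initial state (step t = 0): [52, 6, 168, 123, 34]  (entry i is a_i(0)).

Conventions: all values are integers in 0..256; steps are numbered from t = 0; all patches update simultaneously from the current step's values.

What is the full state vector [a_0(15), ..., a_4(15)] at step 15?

Answer: [134, 134, 134, 134, 134]

Derivation:
t=0: [52, 6, 168, 123, 34]
t=1: [68, 75, 62, 56, 70]
t=2: [72, 71, 73, 74, 72]
t=3: [80, 80, 80, 80, 80]
t=4: [89, 89, 89, 89, 89]
t=5: [99, 99, 99, 99, 99]
t=6: [110, 110, 110, 110, 110]
t=7: [122, 122, 122, 122, 122]
t=8: [135, 135, 135, 135, 135]
t=9: [134, 134, 134, 134, 134]
t=10: [135, 135, 135, 135, 135]
t=11: [134, 134, 134, 134, 134]
t=12: [135, 135, 135, 135, 135]
t=13: [134, 134, 134, 134, 134]
t=14: [135, 135, 135, 135, 135]
t=15: [134, 134, 134, 134, 134]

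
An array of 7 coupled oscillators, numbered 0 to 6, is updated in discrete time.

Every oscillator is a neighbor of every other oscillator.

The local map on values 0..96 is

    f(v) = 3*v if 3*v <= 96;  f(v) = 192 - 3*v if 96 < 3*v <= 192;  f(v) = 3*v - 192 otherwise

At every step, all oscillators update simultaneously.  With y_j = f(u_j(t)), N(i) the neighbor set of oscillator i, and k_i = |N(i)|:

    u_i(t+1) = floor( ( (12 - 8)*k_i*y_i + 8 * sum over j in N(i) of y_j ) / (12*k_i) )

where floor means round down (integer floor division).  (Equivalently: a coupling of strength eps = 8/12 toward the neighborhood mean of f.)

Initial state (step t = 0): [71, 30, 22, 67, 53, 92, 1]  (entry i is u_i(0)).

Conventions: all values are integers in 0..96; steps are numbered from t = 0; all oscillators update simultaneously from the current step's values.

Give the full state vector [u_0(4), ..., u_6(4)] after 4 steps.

Simulating step by step:
t=0: [71, 30, 22, 67, 53, 92, 1]
t=1: [38, 54, 48, 36, 41, 52, 34]
t=2: [65, 55, 59, 67, 63, 56, 68]
t=3: [11, 16, 13, 12, 11, 15, 13]
t=4: [37, 41, 39, 38, 37, 40, 39]

Answer: [37, 41, 39, 38, 37, 40, 39]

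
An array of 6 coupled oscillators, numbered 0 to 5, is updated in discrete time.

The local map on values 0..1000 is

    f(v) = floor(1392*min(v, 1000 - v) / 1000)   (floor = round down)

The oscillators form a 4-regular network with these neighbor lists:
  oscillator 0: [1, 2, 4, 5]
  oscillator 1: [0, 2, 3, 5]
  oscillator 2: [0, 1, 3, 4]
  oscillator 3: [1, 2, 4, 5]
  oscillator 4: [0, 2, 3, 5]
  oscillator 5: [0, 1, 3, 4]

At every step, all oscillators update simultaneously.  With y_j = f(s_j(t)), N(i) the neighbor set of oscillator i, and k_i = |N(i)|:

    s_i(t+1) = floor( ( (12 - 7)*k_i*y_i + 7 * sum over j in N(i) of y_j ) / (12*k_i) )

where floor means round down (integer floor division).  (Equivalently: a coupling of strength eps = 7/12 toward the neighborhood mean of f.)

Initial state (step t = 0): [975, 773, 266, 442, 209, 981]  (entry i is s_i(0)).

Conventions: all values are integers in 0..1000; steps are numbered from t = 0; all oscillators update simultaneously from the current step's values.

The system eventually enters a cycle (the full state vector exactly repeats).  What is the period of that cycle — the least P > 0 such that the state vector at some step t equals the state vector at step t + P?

Answer: 14
Key observation: The state at step 22, [615, 615, 615, 615, 615, 615], reappears at step 36 — and no state repeats earlier — so the cycle the system enters has period 14.

Derivation:
t=0: [975, 773, 266, 442, 209, 981]
t=1: [160, 283, 337, 402, 273, 193]
t=2: [312, 385, 422, 453, 379, 338]
t=3: [489, 532, 554, 571, 528, 505]
t=4: [664, 648, 635, 630, 650, 664]
t=5: [479, 489, 497, 499, 488, 480]
t=6: [673, 679, 684, 685, 679, 674]
t=7: [449, 446, 443, 442, 446, 449]
t=8: [622, 620, 618, 618, 620, 622]
t=9: [527, 528, 529, 529, 528, 527]
t=10: [657, 656, 656, 656, 656, 657]
t=11: [477, 477, 477, 477, 477, 477]
t=12: [663, 663, 663, 663, 663, 663]
t=13: [469, 469, 469, 469, 469, 469]
t=14: [652, 652, 652, 652, 652, 652]
t=15: [484, 484, 484, 484, 484, 484]
t=16: [673, 673, 673, 673, 673, 673]
t=17: [455, 455, 455, 455, 455, 455]
t=18: [633, 633, 633, 633, 633, 633]
t=19: [510, 510, 510, 510, 510, 510]
t=20: [682, 682, 682, 682, 682, 682]
t=21: [442, 442, 442, 442, 442, 442]
t=22: [615, 615, 615, 615, 615, 615]
t=23: [535, 535, 535, 535, 535, 535]
t=24: [647, 647, 647, 647, 647, 647]
t=25: [491, 491, 491, 491, 491, 491]
t=26: [683, 683, 683, 683, 683, 683]
t=27: [441, 441, 441, 441, 441, 441]
t=28: [613, 613, 613, 613, 613, 613]
t=29: [538, 538, 538, 538, 538, 538]
t=30: [643, 643, 643, 643, 643, 643]
t=31: [496, 496, 496, 496, 496, 496]
t=32: [690, 690, 690, 690, 690, 690]
t=33: [431, 431, 431, 431, 431, 431]
t=34: [599, 599, 599, 599, 599, 599]
t=35: [558, 558, 558, 558, 558, 558]
t=36: [615, 615, 615, 615, 615, 615]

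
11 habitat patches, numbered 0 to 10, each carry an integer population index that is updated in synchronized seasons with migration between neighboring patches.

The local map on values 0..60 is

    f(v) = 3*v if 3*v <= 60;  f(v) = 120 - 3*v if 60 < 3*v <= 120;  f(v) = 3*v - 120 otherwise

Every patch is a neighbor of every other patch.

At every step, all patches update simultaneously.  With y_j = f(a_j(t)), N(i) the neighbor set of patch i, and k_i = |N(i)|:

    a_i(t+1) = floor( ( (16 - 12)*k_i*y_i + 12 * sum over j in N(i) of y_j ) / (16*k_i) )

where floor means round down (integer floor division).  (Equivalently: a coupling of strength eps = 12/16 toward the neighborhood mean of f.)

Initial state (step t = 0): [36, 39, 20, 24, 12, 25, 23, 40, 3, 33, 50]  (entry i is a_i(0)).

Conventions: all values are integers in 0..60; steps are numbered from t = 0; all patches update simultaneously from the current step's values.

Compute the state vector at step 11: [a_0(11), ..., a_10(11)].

Simulating step by step:
t=0: [36, 39, 20, 24, 12, 25, 23, 40, 3, 33, 50]
t=1: [25, 24, 34, 32, 29, 31, 32, 23, 25, 27, 28]
t=2: [37, 37, 32, 33, 35, 33, 33, 38, 37, 36, 35]
t=3: [13, 13, 16, 15, 14, 15, 15, 13, 13, 14, 14]
t=4: [41, 41, 43, 42, 42, 42, 42, 41, 41, 42, 42]
t=5: [4, 4, 5, 5, 5, 5, 5, 4, 4, 5, 5]
t=6: [13, 13, 14, 14, 14, 14, 14, 13, 13, 14, 14]
t=7: [40, 40, 41, 41, 41, 41, 41, 40, 40, 41, 41]
t=8: [1, 1, 2, 2, 2, 2, 2, 1, 1, 2, 2]
t=9: [4, 4, 5, 5, 5, 5, 5, 4, 4, 5, 5]
t=10: [13, 13, 14, 14, 14, 14, 14, 13, 13, 14, 14]
t=11: [40, 40, 41, 41, 41, 41, 41, 40, 40, 41, 41]

Answer: [40, 40, 41, 41, 41, 41, 41, 40, 40, 41, 41]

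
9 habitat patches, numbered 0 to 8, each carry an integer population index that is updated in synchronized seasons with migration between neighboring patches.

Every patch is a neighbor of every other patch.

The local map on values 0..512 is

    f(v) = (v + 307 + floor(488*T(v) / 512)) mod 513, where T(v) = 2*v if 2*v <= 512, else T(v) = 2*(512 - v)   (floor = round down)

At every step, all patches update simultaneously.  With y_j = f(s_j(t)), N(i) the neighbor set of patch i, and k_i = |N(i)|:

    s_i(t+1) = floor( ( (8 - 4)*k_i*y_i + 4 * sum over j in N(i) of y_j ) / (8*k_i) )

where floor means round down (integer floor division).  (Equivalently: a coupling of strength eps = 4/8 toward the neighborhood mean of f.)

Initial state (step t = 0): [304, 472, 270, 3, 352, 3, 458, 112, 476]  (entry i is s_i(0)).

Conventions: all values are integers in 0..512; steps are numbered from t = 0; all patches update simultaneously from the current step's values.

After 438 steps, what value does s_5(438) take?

Simulating step by step:
t=0: [304, 472, 270, 3, 352, 3, 458, 112, 476]
t=1: [387, 320, 176, 309, 368, 309, 326, 223, 319]
t=2: [434, 460, 384, 464, 441, 464, 458, 444, 460]
t=3: [370, 360, 390, 358, 367, 358, 360, 366, 360]
t=4: [436, 440, 428, 441, 437, 441, 440, 438, 440]
t=5: [373, 372, 376, 371, 372, 371, 372, 372, 372]
t=6: [431, 431, 430, 432, 431, 432, 431, 431, 431]
t=7: [378, 378, 379, 378, 378, 378, 378, 378, 378]
t=8: [426, 426, 426, 426, 426, 426, 426, 426, 426]
t=9: [383, 383, 383, 383, 383, 383, 383, 383, 383]
t=10: [422, 422, 422, 422, 422, 422, 422, 422, 422]
t=11: [387, 387, 387, 387, 387, 387, 387, 387, 387]
t=12: [419, 419, 419, 419, 419, 419, 419, 419, 419]
t=13: [390, 390, 390, 390, 390, 390, 390, 390, 390]
t=14: [416, 416, 416, 416, 416, 416, 416, 416, 416]
t=15: [393, 393, 393, 393, 393, 393, 393, 393, 393]
t=16: [413, 413, 413, 413, 413, 413, 413, 413, 413]
t=17: [395, 395, 395, 395, 395, 395, 395, 395, 395]
t=18: [412, 412, 412, 412, 412, 412, 412, 412, 412]
t=19: [396, 396, 396, 396, 396, 396, 396, 396, 396]
t=20: [411, 411, 411, 411, 411, 411, 411, 411, 411]
t=21: [397, 397, 397, 397, 397, 397, 397, 397, 397]
t=22: [410, 410, 410, 410, 410, 410, 410, 410, 410]
t=23: [398, 398, 398, 398, 398, 398, 398, 398, 398]
t=24: [409, 409, 409, 409, 409, 409, 409, 409, 409]
t=25: [399, 399, 399, 399, 399, 399, 399, 399, 399]
t=26: [408, 408, 408, 408, 408, 408, 408, 408, 408]
t=27: [400, 400, 400, 400, 400, 400, 400, 400, 400]
t=28: [407, 407, 407, 407, 407, 407, 407, 407, 407]
t=29: [401, 401, 401, 401, 401, 401, 401, 401, 401]
t=30: [406, 406, 406, 406, 406, 406, 406, 406, 406]
t=31: [402, 402, 402, 402, 402, 402, 402, 402, 402]
t=32: [405, 405, 405, 405, 405, 405, 405, 405, 405]
t=33: [402, 402, 402, 402, 402, 402, 402, 402, 402]

Answer: s_5(438) = 405
Key observation: The state at step 31, [402, 402, 402, 402, 402, 402, 402, 402, 402], reappears at step 33: the system is in a cycle of period 2 from step 31 on.  Therefore the state at step 438 equals the state at step 31 + ((438 - 31) mod 2) = 32, which is [405, 405, 405, 405, 405, 405, 405, 405, 405].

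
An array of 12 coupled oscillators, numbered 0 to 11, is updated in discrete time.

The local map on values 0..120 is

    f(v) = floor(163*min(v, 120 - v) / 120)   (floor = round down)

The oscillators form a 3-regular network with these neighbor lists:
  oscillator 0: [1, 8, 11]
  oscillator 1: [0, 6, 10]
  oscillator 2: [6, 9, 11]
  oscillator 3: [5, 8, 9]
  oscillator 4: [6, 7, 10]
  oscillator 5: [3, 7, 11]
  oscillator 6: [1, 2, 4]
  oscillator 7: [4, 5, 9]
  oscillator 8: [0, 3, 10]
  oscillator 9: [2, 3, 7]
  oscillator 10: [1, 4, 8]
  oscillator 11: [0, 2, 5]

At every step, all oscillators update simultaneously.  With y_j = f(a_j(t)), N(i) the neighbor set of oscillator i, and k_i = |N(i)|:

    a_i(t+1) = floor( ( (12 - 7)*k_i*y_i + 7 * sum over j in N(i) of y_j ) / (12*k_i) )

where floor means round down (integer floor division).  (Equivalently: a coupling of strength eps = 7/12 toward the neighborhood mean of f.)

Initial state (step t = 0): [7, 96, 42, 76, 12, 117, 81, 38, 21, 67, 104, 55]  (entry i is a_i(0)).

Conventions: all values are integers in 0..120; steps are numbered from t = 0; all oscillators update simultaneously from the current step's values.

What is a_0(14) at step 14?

Simulating step by step:
t=0: [7, 96, 42, 76, 12, 117, 81, 38, 21, 67, 104, 55]
t=1: [29, 29, 62, 44, 30, 37, 42, 38, 28, 62, 23, 44]
t=2: [42, 40, 70, 56, 43, 53, 54, 53, 40, 69, 35, 57]
t=3: [59, 56, 70, 69, 61, 73, 65, 68, 57, 70, 51, 70]
t=4: [76, 75, 68, 69, 74, 66, 74, 70, 74, 67, 74, 68]
t=5: [62, 61, 68, 68, 62, 70, 63, 67, 62, 69, 61, 68]
t=6: [76, 79, 71, 70, 76, 68, 76, 71, 76, 69, 79, 70]
t=7: [59, 56, 65, 66, 59, 68, 59, 66, 59, 67, 56, 65]
t=8: [78, 77, 74, 73, 77, 71, 78, 73, 77, 72, 77, 74]
t=9: [58, 57, 61, 63, 58, 64, 58, 63, 58, 63, 58, 61]
t=10: [78, 77, 79, 77, 77, 77, 78, 77, 77, 77, 77, 78]
t=11: [57, 57, 56, 58, 57, 57, 57, 58, 57, 57, 58, 56]
t=12: [76, 77, 76, 77, 77, 77, 76, 77, 77, 77, 77, 76]
t=13: [58, 58, 58, 58, 58, 58, 58, 58, 58, 58, 58, 58]
t=14: [78, 78, 78, 78, 78, 78, 78, 78, 78, 78, 78, 78]

Answer: a_0(14) = 78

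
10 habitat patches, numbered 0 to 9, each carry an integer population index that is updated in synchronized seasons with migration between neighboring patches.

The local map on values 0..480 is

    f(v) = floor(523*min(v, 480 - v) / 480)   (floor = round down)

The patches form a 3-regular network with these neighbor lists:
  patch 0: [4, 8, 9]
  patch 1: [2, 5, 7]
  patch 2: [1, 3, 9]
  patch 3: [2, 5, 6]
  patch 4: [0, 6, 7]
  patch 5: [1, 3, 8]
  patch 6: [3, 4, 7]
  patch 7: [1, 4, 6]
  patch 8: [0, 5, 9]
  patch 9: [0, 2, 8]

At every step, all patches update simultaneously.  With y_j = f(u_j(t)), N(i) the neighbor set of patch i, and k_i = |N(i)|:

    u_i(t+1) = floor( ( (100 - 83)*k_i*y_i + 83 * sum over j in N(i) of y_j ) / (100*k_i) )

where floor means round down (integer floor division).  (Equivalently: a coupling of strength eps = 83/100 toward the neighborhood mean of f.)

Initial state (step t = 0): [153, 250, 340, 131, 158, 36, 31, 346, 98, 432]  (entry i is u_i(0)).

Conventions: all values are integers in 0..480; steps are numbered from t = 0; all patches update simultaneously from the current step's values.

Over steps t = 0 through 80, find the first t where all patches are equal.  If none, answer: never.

Simulating step by step:
t=0: [153, 250, 340, 131, 158, 36, 31, 346, 98, 432]  (not all equal)
t=1: [119, 135, 148, 86, 124, 144, 132, 150, 89, 126]  (not all equal)
t=2: [123, 157, 131, 143, 143, 119, 132, 145, 133, 130]  (not all equal)
t=3: [144, 147, 153, 140, 146, 151, 153, 156, 136, 140]  (not all equal)
t=4: [153, 165, 156, 163, 162, 155, 161, 162, 155, 155]  (not all equal)
t=5: [169, 172, 173, 171, 172, 173, 176, 176, 167, 167]  (not all equal)
t=6: [183, 188, 185, 188, 188, 185, 188, 188, 183, 183]  (not all equal)
t=7: [200, 202, 202, 202, 202, 202, 204, 204, 199, 199]  (not all equal)
t=8: [217, 220, 218, 220, 220, 218, 220, 220, 217, 217]  (not all equal)
t=9: [236, 237, 237, 237, 238, 237, 239, 239, 236, 236]  (not all equal)
t=10: [257, 258, 257, 258, 259, 257, 259, 259, 257, 257]  (not all equal)
t=11: [241, 241, 241, 241, 240, 241, 240, 240, 242, 242]  (not all equal)
t=12: [259, 260, 259, 260, 260, 259, 260, 260, 259, 259]  (not all equal)
t=13: [239, 239, 239, 239, 239, 239, 239, 239, 240, 240]  (not all equal)
t=14: [260, 260, 260, 260, 260, 260, 260, 260, 260, 260]  (all equal)

Answer: 14
Key observation: Synchronization is absorbing here: once all patches are equal they stay equal, and step 14 is the first all-equal step.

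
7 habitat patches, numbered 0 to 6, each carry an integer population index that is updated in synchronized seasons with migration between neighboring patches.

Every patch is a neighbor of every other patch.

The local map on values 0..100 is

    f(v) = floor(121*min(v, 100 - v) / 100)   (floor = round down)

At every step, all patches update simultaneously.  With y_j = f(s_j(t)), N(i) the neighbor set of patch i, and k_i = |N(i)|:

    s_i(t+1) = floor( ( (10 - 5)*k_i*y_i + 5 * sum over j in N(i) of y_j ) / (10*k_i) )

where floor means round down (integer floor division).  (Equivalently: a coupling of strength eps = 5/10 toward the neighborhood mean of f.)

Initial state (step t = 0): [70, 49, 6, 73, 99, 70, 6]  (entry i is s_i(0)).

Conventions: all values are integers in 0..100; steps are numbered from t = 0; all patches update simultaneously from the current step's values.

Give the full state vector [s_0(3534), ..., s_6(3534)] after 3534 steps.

Simulating step by step:
t=0: [70, 49, 6, 73, 99, 70, 6]
t=1: [29, 39, 17, 28, 15, 29, 17]
t=2: [31, 36, 25, 31, 24, 31, 25]
t=3: [35, 38, 32, 35, 32, 35, 32]
t=4: [41, 42, 39, 41, 39, 41, 39]
t=5: [48, 49, 47, 48, 47, 48, 47]
t=6: [57, 58, 56, 57, 56, 57, 56]
t=7: [52, 51, 52, 52, 52, 52, 52]
t=8: [58, 58, 58, 58, 58, 58, 58]
t=9: [50, 50, 50, 50, 50, 50, 50]
t=10: [60, 60, 60, 60, 60, 60, 60]
t=11: [48, 48, 48, 48, 48, 48, 48]
t=12: [58, 58, 58, 58, 58, 58, 58]

Answer: [60, 60, 60, 60, 60, 60, 60]
Key observation: The state at step 8, [58, 58, 58, 58, 58, 58, 58], reappears at step 12: the system is in a cycle of period 4 from step 8 on.  Therefore the state at step 3534 equals the state at step 8 + ((3534 - 8) mod 4) = 10, which is [60, 60, 60, 60, 60, 60, 60].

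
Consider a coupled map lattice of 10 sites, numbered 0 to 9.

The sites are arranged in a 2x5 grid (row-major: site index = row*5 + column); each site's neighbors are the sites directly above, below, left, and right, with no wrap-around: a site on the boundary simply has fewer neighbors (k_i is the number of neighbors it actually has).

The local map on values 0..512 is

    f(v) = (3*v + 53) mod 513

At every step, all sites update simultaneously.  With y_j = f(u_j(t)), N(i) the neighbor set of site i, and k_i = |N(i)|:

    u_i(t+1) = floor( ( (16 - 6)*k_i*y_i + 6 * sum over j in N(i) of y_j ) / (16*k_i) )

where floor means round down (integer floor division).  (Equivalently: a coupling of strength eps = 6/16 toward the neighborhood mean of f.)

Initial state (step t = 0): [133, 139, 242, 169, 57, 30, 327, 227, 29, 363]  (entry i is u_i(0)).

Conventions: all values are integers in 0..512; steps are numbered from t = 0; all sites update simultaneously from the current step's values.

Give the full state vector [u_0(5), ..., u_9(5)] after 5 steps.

Simulating step by step:
t=0: [133, 139, 242, 169, 57, 30, 327, 227, 29, 363]
t=1: [397, 384, 258, 108, 170, 175, 109, 189, 135, 140]
t=2: [182, 225, 279, 338, 190, 152, 281, 210, 405, 390]
t=3: [189, 240, 288, 116, 113, 406, 351, 231, 202, 189]
t=4: [161, 236, 364, 368, 340, 188, 142, 224, 183, 167]
t=5: [80, 232, 148, 113, 61, 159, 369, 218, 103, 51]

Answer: [80, 232, 148, 113, 61, 159, 369, 218, 103, 51]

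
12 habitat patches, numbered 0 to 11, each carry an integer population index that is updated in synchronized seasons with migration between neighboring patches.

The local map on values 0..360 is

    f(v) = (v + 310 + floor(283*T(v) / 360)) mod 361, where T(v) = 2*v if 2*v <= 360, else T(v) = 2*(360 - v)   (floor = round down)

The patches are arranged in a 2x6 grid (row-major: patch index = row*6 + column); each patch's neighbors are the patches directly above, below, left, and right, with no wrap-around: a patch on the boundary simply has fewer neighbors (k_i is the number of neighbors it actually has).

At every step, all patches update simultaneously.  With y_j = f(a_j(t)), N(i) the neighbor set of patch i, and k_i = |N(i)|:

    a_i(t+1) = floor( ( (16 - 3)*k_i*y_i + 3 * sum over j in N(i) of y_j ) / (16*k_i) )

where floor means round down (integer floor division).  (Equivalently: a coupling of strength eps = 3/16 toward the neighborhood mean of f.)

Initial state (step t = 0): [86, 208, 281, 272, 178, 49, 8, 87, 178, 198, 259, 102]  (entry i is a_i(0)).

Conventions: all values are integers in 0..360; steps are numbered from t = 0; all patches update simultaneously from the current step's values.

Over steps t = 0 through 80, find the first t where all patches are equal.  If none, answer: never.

Answer: never
Key observation: The state at step 18 reappears at step 22 — the system is in a cycle of period 4 from step 18 on.  No step 0..22 is synchronized, and the cycle repeats forever, so no step up to 80 (or ever) has all patches equal.

Derivation:
t=0: [86, 208, 281, 272, 178, 49, 8, 87, 178, 198, 259, 102]  (not all equal)
t=1: [172, 71, 315, 319, 64, 84, 300, 165, 71, 58, 22, 178]  (not all equal)
t=2: [68, 129, 308, 303, 123, 148, 282, 47, 134, 108, 20, 52]  (not all equal)
t=3: [159, 260, 331, 328, 257, 299, 304, 113, 277, 223, 35, 97]  (not all equal)
t=4: [322, 61, 307, 288, 49, 297, 332, 238, 326, 66, 46, 196]  (not all equal)
t=5: [308, 128, 324, 317, 108, 291, 296, 61, 296, 142, 69, 71]  (not all equal)
t=6: [333, 274, 327, 324, 234, 316, 321, 145, 327, 305, 144, 150]  (not all equal)
t=7: [327, 351, 329, 310, 77, 304, 329, 324, 327, 337, 302, 332]  (not all equal)
t=8: [325, 316, 326, 323, 183, 321, 326, 327, 326, 324, 327, 328]  (not all equal)
t=9: [329, 332, 328, 312, 101, 304, 328, 327, 328, 328, 309, 327]  (not all equal)
t=10: [326, 325, 327, 326, 232, 327, 326, 326, 327, 328, 328, 329]  (not all equal)
t=11: [328, 328, 327, 308, 78, 298, 328, 328, 327, 327, 307, 326]  (not all equal)
t=12: [327, 327, 327, 324, 184, 324, 327, 327, 327, 328, 325, 330]  (not all equal)
t=13: [327, 327, 327, 311, 100, 302, 327, 327, 327, 327, 311, 326]  (not all equal)
t=14: [327, 327, 327, 327, 230, 327, 327, 327, 327, 328, 327, 330]  (not all equal)
t=15: [327, 327, 327, 307, 79, 298, 327, 327, 327, 327, 307, 326]  (not all equal)
t=16: [327, 327, 327, 325, 187, 324, 327, 327, 327, 328, 325, 330]  (not all equal)
t=17: [327, 327, 327, 311, 99, 302, 327, 327, 327, 327, 311, 326]  (not all equal)
t=18: [327, 327, 327, 327, 228, 327, 327, 327, 327, 328, 327, 330]  (not all equal)
t=19: [327, 327, 327, 308, 80, 298, 327, 327, 327, 327, 307, 326]  (not all equal)
t=20: [327, 327, 327, 325, 188, 324, 327, 327, 327, 328, 326, 330]  (not all equal)
t=21: [327, 327, 327, 311, 99, 302, 327, 327, 327, 327, 310, 326]  (not all equal)
t=22: [327, 327, 327, 327, 228, 327, 327, 327, 327, 328, 327, 330]  (not all equal)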